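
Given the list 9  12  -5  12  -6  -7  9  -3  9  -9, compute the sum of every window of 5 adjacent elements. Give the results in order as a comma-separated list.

22, 6, 3, 5, 2, -1

[9, 12, -5, 12, -6] → sum 22
[12, -5, 12, -6, -7] → sum 6
[-5, 12, -6, -7, 9] → sum 3
[12, -6, -7, 9, -3] → sum 5
[-6, -7, 9, -3, 9] → sum 2
[-7, 9, -3, 9, -9] → sum -1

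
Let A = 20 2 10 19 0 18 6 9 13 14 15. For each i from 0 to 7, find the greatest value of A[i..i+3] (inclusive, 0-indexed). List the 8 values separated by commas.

20, 19, 19, 19, 18, 18, 14, 15

20 2 10 19 → max 20
2 10 19 0 → max 19
10 19 0 18 → max 19
19 0 18 6 → max 19
0 18 6 9 → max 18
18 6 9 13 → max 18
6 9 13 14 → max 14
9 13 14 15 → max 15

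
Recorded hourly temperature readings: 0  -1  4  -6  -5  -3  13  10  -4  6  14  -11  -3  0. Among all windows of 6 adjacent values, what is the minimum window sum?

-11

0 -1 4 -6 -5 -3 → sum -11
-1 4 -6 -5 -3 13 → sum 2
4 -6 -5 -3 13 10 → sum 13
-6 -5 -3 13 10 -4 → sum 5
-5 -3 13 10 -4 6 → sum 17
-3 13 10 -4 6 14 → sum 36
13 10 -4 6 14 -11 → sum 28
10 -4 6 14 -11 -3 → sum 12
-4 6 14 -11 -3 0 → sum 2
Minimum of these is -11.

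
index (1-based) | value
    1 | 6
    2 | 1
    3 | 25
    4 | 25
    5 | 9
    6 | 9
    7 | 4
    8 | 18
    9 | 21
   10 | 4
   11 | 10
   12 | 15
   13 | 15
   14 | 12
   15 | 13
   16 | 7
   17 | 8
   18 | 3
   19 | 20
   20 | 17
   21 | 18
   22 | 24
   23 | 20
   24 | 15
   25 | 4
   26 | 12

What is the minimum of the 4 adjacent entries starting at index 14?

Elements at indices 14..17: 12, 13, 7, 8
min(12, 13, 7, 8) = 7

7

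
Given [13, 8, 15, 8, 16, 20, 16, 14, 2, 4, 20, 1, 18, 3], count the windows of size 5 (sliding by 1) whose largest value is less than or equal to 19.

1

[13, 8, 15, 8, 16] → max 16  ≤ 19 ✓
[8, 15, 8, 16, 20] → max 20
[15, 8, 16, 20, 16] → max 20
[8, 16, 20, 16, 14] → max 20
[16, 20, 16, 14, 2] → max 20
[20, 16, 14, 2, 4] → max 20
[16, 14, 2, 4, 20] → max 20
[14, 2, 4, 20, 1] → max 20
[2, 4, 20, 1, 18] → max 20
[4, 20, 1, 18, 3] → max 20
1 window satisfy the condition.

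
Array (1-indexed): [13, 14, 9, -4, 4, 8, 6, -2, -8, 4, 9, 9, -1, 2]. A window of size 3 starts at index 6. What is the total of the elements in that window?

12

Elements at indices 6..8: 8, 6, -2
sum(8, 6, -2) = 12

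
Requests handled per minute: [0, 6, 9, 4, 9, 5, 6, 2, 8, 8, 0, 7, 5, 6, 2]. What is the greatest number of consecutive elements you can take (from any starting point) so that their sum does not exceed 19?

Extend to the right; shrink from the left whenever the sum exceeds 19:
add 0: [0] sum 0, len 1
add 6: [0, 6] sum 6, len 2
add 9: [0, 6, 9] sum 15, len 3
add 4: [0, 6, 9, 4] sum 19, len 4
add 9: [4, 9] sum 13, len 2
add 5: [4, 9, 5] sum 18, len 3
add 6: [5, 6] sum 11, len 2
add 2: [5, 6, 2] sum 13, len 3
add 8: [6, 2, 8] sum 16, len 3
add 8: [2, 8, 8] sum 18, len 3
add 0: [2, 8, 8, 0] sum 18, len 4
add 7: [8, 0, 7] sum 15, len 3
add 5: [0, 7, 5] sum 12, len 3
add 6: [0, 7, 5, 6] sum 18, len 4
add 2: [5, 6, 2] sum 13, len 3
Longest length seen: 4.

4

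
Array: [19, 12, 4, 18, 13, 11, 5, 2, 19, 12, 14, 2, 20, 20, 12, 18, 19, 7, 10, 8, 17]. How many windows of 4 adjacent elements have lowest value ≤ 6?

(19, 12, 4, 18) → min 4  ≤ 6 ✓
(12, 4, 18, 13) → min 4  ≤ 6 ✓
(4, 18, 13, 11) → min 4  ≤ 6 ✓
(18, 13, 11, 5) → min 5  ≤ 6 ✓
(13, 11, 5, 2) → min 2  ≤ 6 ✓
(11, 5, 2, 19) → min 2  ≤ 6 ✓
(5, 2, 19, 12) → min 2  ≤ 6 ✓
(2, 19, 12, 14) → min 2  ≤ 6 ✓
(19, 12, 14, 2) → min 2  ≤ 6 ✓
(12, 14, 2, 20) → min 2  ≤ 6 ✓
(14, 2, 20, 20) → min 2  ≤ 6 ✓
(2, 20, 20, 12) → min 2  ≤ 6 ✓
(20, 20, 12, 18) → min 12
(20, 12, 18, 19) → min 12
(12, 18, 19, 7) → min 7
(18, 19, 7, 10) → min 7
(19, 7, 10, 8) → min 7
(7, 10, 8, 17) → min 7
12 windows satisfy the condition.

12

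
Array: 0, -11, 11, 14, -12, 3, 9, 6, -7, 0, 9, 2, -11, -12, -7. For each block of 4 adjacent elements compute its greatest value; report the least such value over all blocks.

2

[0, -11, 11, 14] → max 14
[-11, 11, 14, -12] → max 14
[11, 14, -12, 3] → max 14
[14, -12, 3, 9] → max 14
[-12, 3, 9, 6] → max 9
[3, 9, 6, -7] → max 9
[9, 6, -7, 0] → max 9
[6, -7, 0, 9] → max 9
[-7, 0, 9, 2] → max 9
[0, 9, 2, -11] → max 9
[9, 2, -11, -12] → max 9
[2, -11, -12, -7] → max 2
Least of these is 2.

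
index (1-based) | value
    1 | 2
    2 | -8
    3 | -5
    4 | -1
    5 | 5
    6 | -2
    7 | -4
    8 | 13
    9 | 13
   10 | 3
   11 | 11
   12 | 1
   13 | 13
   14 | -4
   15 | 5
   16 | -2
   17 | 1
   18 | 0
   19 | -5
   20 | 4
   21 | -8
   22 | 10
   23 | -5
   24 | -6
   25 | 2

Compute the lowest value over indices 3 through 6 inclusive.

Elements at indices 3..6: -5, -1, 5, -2
min(-5, -1, 5, -2) = -5

-5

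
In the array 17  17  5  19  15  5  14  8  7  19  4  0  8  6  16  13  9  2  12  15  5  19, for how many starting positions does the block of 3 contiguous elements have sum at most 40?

19

(17, 17, 5) → sum 39  ≤ 40 ✓
(17, 5, 19) → sum 41
(5, 19, 15) → sum 39  ≤ 40 ✓
(19, 15, 5) → sum 39  ≤ 40 ✓
(15, 5, 14) → sum 34  ≤ 40 ✓
(5, 14, 8) → sum 27  ≤ 40 ✓
(14, 8, 7) → sum 29  ≤ 40 ✓
(8, 7, 19) → sum 34  ≤ 40 ✓
(7, 19, 4) → sum 30  ≤ 40 ✓
(19, 4, 0) → sum 23  ≤ 40 ✓
(4, 0, 8) → sum 12  ≤ 40 ✓
(0, 8, 6) → sum 14  ≤ 40 ✓
(8, 6, 16) → sum 30  ≤ 40 ✓
(6, 16, 13) → sum 35  ≤ 40 ✓
(16, 13, 9) → sum 38  ≤ 40 ✓
(13, 9, 2) → sum 24  ≤ 40 ✓
(9, 2, 12) → sum 23  ≤ 40 ✓
(2, 12, 15) → sum 29  ≤ 40 ✓
(12, 15, 5) → sum 32  ≤ 40 ✓
(15, 5, 19) → sum 39  ≤ 40 ✓
19 windows satisfy the condition.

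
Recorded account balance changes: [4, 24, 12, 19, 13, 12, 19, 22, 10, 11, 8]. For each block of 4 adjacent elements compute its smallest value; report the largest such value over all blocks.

12

4 24 12 19 → min 4
24 12 19 13 → min 12
12 19 13 12 → min 12
19 13 12 19 → min 12
13 12 19 22 → min 12
12 19 22 10 → min 10
19 22 10 11 → min 10
22 10 11 8 → min 8
Largest of these is 12.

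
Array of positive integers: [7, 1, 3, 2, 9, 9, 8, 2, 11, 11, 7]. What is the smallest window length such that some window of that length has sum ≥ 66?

add 7: running sum 7 < 66
add 1: running sum 8 < 66
add 3: running sum 11 < 66
add 2: running sum 13 < 66
add 9: running sum 22 < 66
add 9: running sum 31 < 66
add 8: running sum 39 < 66
add 2: running sum 41 < 66
add 11: running sum 52 < 66
add 11: running sum 63 < 66
add 7: shortest ending here [7, 1, 3, 2, 9, 9, 8, 2, 11, 11, 7] sum 70, len 11
Shortest qualifying length: 11.

11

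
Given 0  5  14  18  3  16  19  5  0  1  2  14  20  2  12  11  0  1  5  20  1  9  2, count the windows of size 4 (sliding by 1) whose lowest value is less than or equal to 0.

0 5 14 18 → min 0  ≤ 0 ✓
5 14 18 3 → min 3
14 18 3 16 → min 3
18 3 16 19 → min 3
3 16 19 5 → min 3
16 19 5 0 → min 0  ≤ 0 ✓
19 5 0 1 → min 0  ≤ 0 ✓
5 0 1 2 → min 0  ≤ 0 ✓
0 1 2 14 → min 0  ≤ 0 ✓
1 2 14 20 → min 1
2 14 20 2 → min 2
14 20 2 12 → min 2
20 2 12 11 → min 2
2 12 11 0 → min 0  ≤ 0 ✓
12 11 0 1 → min 0  ≤ 0 ✓
11 0 1 5 → min 0  ≤ 0 ✓
0 1 5 20 → min 0  ≤ 0 ✓
1 5 20 1 → min 1
5 20 1 9 → min 1
20 1 9 2 → min 1
9 windows satisfy the condition.

9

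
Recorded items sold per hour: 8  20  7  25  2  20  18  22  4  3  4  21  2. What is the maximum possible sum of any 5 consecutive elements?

[8, 20, 7, 25, 2] → sum 62
[20, 7, 25, 2, 20] → sum 74
[7, 25, 2, 20, 18] → sum 72
[25, 2, 20, 18, 22] → sum 87
[2, 20, 18, 22, 4] → sum 66
[20, 18, 22, 4, 3] → sum 67
[18, 22, 4, 3, 4] → sum 51
[22, 4, 3, 4, 21] → sum 54
[4, 3, 4, 21, 2] → sum 34
Maximum of these is 87.

87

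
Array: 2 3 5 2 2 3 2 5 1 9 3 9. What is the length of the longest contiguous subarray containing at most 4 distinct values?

9

Extend right; when distinct count exceeds 4, shrink from the left:
add 2: window [2] (1 distinct), len 1
add 3: window [2, 3] (2 distinct), len 2
add 5: window [2, 3, 5] (3 distinct), len 3
add 2: window [2, 3, 5, 2] (3 distinct), len 4
add 2: window [2, 3, 5, 2, 2] (3 distinct), len 5
add 3: window [2, 3, 5, 2, 2, 3] (3 distinct), len 6
add 2: window [2, 3, 5, 2, 2, 3, 2] (3 distinct), len 7
add 5: window [2, 3, 5, 2, 2, 3, 2, 5] (3 distinct), len 8
add 1: window [2, 3, 5, 2, 2, 3, 2, 5, 1] (4 distinct), len 9
add 9: window [2, 5, 1, 9] (4 distinct), len 4
add 3: window [5, 1, 9, 3] (4 distinct), len 4
add 9: window [5, 1, 9, 3, 9] (4 distinct), len 5
Longest length with ≤4 distinct: 9.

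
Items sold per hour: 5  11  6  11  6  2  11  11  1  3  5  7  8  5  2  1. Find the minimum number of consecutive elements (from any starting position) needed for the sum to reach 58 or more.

7

add 5: running sum 5 < 58
add 11: running sum 16 < 58
add 6: running sum 22 < 58
add 11: running sum 33 < 58
add 6: running sum 39 < 58
add 2: running sum 41 < 58
add 11: running sum 52 < 58
add 11: shortest ending here [11, 6, 11, 6, 2, 11, 11] sum 58, len 7
add 1: shortest ending here [11, 6, 11, 6, 2, 11, 11, 1] sum 59, len 8
add 3: shortest ending here [11, 6, 11, 6, 2, 11, 11, 1, 3] sum 62, len 9
add 5: shortest ending here [11, 6, 11, 6, 2, 11, 11, 1, 3, 5] sum 67, len 10
add 7: shortest ending here [6, 11, 6, 2, 11, 11, 1, 3, 5, 7] sum 63, len 10
add 8: shortest ending here [11, 6, 2, 11, 11, 1, 3, 5, 7, 8] sum 65, len 10
add 5: shortest ending here [6, 2, 11, 11, 1, 3, 5, 7, 8, 5] sum 59, len 10
add 2: shortest ending here [6, 2, 11, 11, 1, 3, 5, 7, 8, 5, 2] sum 61, len 11
add 1: shortest ending here [6, 2, 11, 11, 1, 3, 5, 7, 8, 5, 2, 1] sum 62, len 12
Shortest qualifying length: 7.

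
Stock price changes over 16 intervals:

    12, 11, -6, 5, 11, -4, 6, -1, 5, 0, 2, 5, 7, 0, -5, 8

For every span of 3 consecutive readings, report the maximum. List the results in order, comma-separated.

12, 11, 11, 11, 11, 6, 6, 5, 5, 5, 7, 7, 7, 8

(12, 11, -6) → max 12
(11, -6, 5) → max 11
(-6, 5, 11) → max 11
(5, 11, -4) → max 11
(11, -4, 6) → max 11
(-4, 6, -1) → max 6
(6, -1, 5) → max 6
(-1, 5, 0) → max 5
(5, 0, 2) → max 5
(0, 2, 5) → max 5
(2, 5, 7) → max 7
(5, 7, 0) → max 7
(7, 0, -5) → max 7
(0, -5, 8) → max 8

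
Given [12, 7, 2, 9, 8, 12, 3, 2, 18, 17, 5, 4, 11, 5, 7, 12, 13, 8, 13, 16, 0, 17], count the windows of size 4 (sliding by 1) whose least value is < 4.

10

(12, 7, 2, 9) → min 2  < 4 ✓
(7, 2, 9, 8) → min 2  < 4 ✓
(2, 9, 8, 12) → min 2  < 4 ✓
(9, 8, 12, 3) → min 3  < 4 ✓
(8, 12, 3, 2) → min 2  < 4 ✓
(12, 3, 2, 18) → min 2  < 4 ✓
(3, 2, 18, 17) → min 2  < 4 ✓
(2, 18, 17, 5) → min 2  < 4 ✓
(18, 17, 5, 4) → min 4
(17, 5, 4, 11) → min 4
(5, 4, 11, 5) → min 4
(4, 11, 5, 7) → min 4
(11, 5, 7, 12) → min 5
(5, 7, 12, 13) → min 5
(7, 12, 13, 8) → min 7
(12, 13, 8, 13) → min 8
(13, 8, 13, 16) → min 8
(8, 13, 16, 0) → min 0  < 4 ✓
(13, 16, 0, 17) → min 0  < 4 ✓
10 windows satisfy the condition.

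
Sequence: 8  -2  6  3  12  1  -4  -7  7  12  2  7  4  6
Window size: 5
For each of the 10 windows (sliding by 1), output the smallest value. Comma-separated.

-2, -2, -4, -7, -7, -7, -7, -7, 2, 2

Sliding a size-5 window across the 14 values:
[8, -2, 6, 3, 12] → min -2
[-2, 6, 3, 12, 1] → min -2
[6, 3, 12, 1, -4] → min -4
[3, 12, 1, -4, -7] → min -7
[12, 1, -4, -7, 7] → min -7
[1, -4, -7, 7, 12] → min -7
[-4, -7, 7, 12, 2] → min -7
[-7, 7, 12, 2, 7] → min -7
[7, 12, 2, 7, 4] → min 2
[12, 2, 7, 4, 6] → min 2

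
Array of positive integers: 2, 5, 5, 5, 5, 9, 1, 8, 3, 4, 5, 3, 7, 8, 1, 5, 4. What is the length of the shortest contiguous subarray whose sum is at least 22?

add 2: running sum 2 < 22
add 5: running sum 7 < 22
add 5: running sum 12 < 22
add 5: running sum 17 < 22
add 5: shortest ending here [2, 5, 5, 5, 5] sum 22, len 5
add 9: shortest ending here [5, 5, 5, 9] sum 24, len 4
add 1: shortest ending here [5, 5, 5, 9, 1] sum 25, len 5
add 8: shortest ending here [5, 9, 1, 8] sum 23, len 4
add 3: shortest ending here [5, 9, 1, 8, 3] sum 26, len 5
add 4: shortest ending here [9, 1, 8, 3, 4] sum 25, len 5
add 5: shortest ending here [9, 1, 8, 3, 4, 5] sum 30, len 6
add 3: shortest ending here [8, 3, 4, 5, 3] sum 23, len 5
add 7: shortest ending here [3, 4, 5, 3, 7] sum 22, len 5
add 8: shortest ending here [5, 3, 7, 8] sum 23, len 4
add 1: shortest ending here [5, 3, 7, 8, 1] sum 24, len 5
add 5: shortest ending here [3, 7, 8, 1, 5] sum 24, len 5
add 4: shortest ending here [7, 8, 1, 5, 4] sum 25, len 5
Shortest qualifying length: 4.

4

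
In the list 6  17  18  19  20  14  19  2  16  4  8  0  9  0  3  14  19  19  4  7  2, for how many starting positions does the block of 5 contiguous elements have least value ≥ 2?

(6, 17, 18, 19, 20) → min 6  ≥ 2 ✓
(17, 18, 19, 20, 14) → min 14  ≥ 2 ✓
(18, 19, 20, 14, 19) → min 14  ≥ 2 ✓
(19, 20, 14, 19, 2) → min 2  ≥ 2 ✓
(20, 14, 19, 2, 16) → min 2  ≥ 2 ✓
(14, 19, 2, 16, 4) → min 2  ≥ 2 ✓
(19, 2, 16, 4, 8) → min 2  ≥ 2 ✓
(2, 16, 4, 8, 0) → min 0
(16, 4, 8, 0, 9) → min 0
(4, 8, 0, 9, 0) → min 0
(8, 0, 9, 0, 3) → min 0
(0, 9, 0, 3, 14) → min 0
(9, 0, 3, 14, 19) → min 0
(0, 3, 14, 19, 19) → min 0
(3, 14, 19, 19, 4) → min 3  ≥ 2 ✓
(14, 19, 19, 4, 7) → min 4  ≥ 2 ✓
(19, 19, 4, 7, 2) → min 2  ≥ 2 ✓
10 windows satisfy the condition.

10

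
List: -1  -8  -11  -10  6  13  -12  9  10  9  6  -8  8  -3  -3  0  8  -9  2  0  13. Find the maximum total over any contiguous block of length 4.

34

[-1, -8, -11, -10] → sum -30
[-8, -11, -10, 6] → sum -23
[-11, -10, 6, 13] → sum -2
[-10, 6, 13, -12] → sum -3
[6, 13, -12, 9] → sum 16
[13, -12, 9, 10] → sum 20
[-12, 9, 10, 9] → sum 16
[9, 10, 9, 6] → sum 34
[10, 9, 6, -8] → sum 17
[9, 6, -8, 8] → sum 15
[6, -8, 8, -3] → sum 3
[-8, 8, -3, -3] → sum -6
[8, -3, -3, 0] → sum 2
[-3, -3, 0, 8] → sum 2
[-3, 0, 8, -9] → sum -4
[0, 8, -9, 2] → sum 1
[8, -9, 2, 0] → sum 1
[-9, 2, 0, 13] → sum 6
Maximum of these is 34.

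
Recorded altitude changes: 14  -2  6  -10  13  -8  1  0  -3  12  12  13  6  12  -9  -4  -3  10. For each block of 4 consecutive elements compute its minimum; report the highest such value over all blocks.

6

[14, -2, 6, -10] → min -10
[-2, 6, -10, 13] → min -10
[6, -10, 13, -8] → min -10
[-10, 13, -8, 1] → min -10
[13, -8, 1, 0] → min -8
[-8, 1, 0, -3] → min -8
[1, 0, -3, 12] → min -3
[0, -3, 12, 12] → min -3
[-3, 12, 12, 13] → min -3
[12, 12, 13, 6] → min 6
[12, 13, 6, 12] → min 6
[13, 6, 12, -9] → min -9
[6, 12, -9, -4] → min -9
[12, -9, -4, -3] → min -9
[-9, -4, -3, 10] → min -9
Highest of these is 6.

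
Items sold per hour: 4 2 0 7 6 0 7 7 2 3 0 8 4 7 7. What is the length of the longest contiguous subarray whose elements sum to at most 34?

10

Extend to the right; shrink from the left whenever the sum exceeds 34:
[4] sum 4 len 1
[4, 2] sum 6 len 2
[4, 2, 0] sum 6 len 3
[4, 2, 0, 7] sum 13 len 4
[4, 2, 0, 7, 6] sum 19 len 5
[4, 2, 0, 7, 6, 0] sum 19 len 6
[4, 2, 0, 7, 6, 0, 7] sum 26 len 7
[4, 2, 0, 7, 6, 0, 7, 7] sum 33 len 8
[2, 0, 7, 6, 0, 7, 7, 2] sum 31 len 8
[2, 0, 7, 6, 0, 7, 7, 2, 3] sum 34 len 9
[2, 0, 7, 6, 0, 7, 7, 2, 3, 0] sum 34 len 10
[6, 0, 7, 7, 2, 3, 0, 8] sum 33 len 8
[0, 7, 7, 2, 3, 0, 8, 4] sum 31 len 8
[7, 2, 3, 0, 8, 4, 7] sum 31 len 7
[2, 3, 0, 8, 4, 7, 7] sum 31 len 7
Longest length seen: 10.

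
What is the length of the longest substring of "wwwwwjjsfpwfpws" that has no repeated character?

add w: [w] len 1
add w (repeat w, move left end past it): [w] len 1
add w (repeat w, move left end past it): [w] len 1
add w (repeat w, move left end past it): [w] len 1
add w (repeat w, move left end past it): [w] len 1
add j: [w, j] len 2
add j (repeat j, move left end past it): [j] len 1
add s: [j, s] len 2
add f: [j, s, f] len 3
add p: [j, s, f, p] len 4
add w: [j, s, f, p, w] len 5
add f (repeat f, move left end past it): [p, w, f] len 3
add p (repeat p, move left end past it): [w, f, p] len 3
add w (repeat w, move left end past it): [f, p, w] len 3
add s: [f, p, w, s] len 4
Longest all-distinct length: 5.

5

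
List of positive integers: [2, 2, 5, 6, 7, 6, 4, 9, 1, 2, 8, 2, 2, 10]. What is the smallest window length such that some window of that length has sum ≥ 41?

8

add 2: running sum 2 < 41
add 2: running sum 4 < 41
add 5: running sum 9 < 41
add 6: running sum 15 < 41
add 7: running sum 22 < 41
add 6: running sum 28 < 41
add 4: running sum 32 < 41
end 7: [2, 2, 5, 6, 7, 6, 4, 9] sum 41, len 8
end 8: [2, 2, 5, 6, 7, 6, 4, 9, 1] sum 42, len 9
end 9: [2, 5, 6, 7, 6, 4, 9, 1, 2] sum 42, len 9
end 10: [6, 7, 6, 4, 9, 1, 2, 8] sum 43, len 8
end 11: [6, 7, 6, 4, 9, 1, 2, 8, 2] sum 45, len 9
end 12: [7, 6, 4, 9, 1, 2, 8, 2, 2] sum 41, len 9
end 13: [6, 4, 9, 1, 2, 8, 2, 2, 10] sum 44, len 9
Shortest qualifying length: 8.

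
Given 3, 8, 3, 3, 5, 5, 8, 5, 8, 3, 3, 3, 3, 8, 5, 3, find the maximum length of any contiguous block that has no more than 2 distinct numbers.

6

add 3: window [3] (1 distinct), len 1
add 8: window [3, 8] (2 distinct), len 2
add 3: window [3, 8, 3] (2 distinct), len 3
add 3: window [3, 8, 3, 3] (2 distinct), len 4
add 5: window [3, 3, 5] (2 distinct), len 3
add 5: window [3, 3, 5, 5] (2 distinct), len 4
add 8: window [5, 5, 8] (2 distinct), len 3
add 5: window [5, 5, 8, 5] (2 distinct), len 4
add 8: window [5, 5, 8, 5, 8] (2 distinct), len 5
add 3: window [8, 3] (2 distinct), len 2
add 3: window [8, 3, 3] (2 distinct), len 3
add 3: window [8, 3, 3, 3] (2 distinct), len 4
add 3: window [8, 3, 3, 3, 3] (2 distinct), len 5
add 8: window [8, 3, 3, 3, 3, 8] (2 distinct), len 6
add 5: window [8, 5] (2 distinct), len 2
add 3: window [5, 3] (2 distinct), len 2
Longest length with ≤2 distinct: 6.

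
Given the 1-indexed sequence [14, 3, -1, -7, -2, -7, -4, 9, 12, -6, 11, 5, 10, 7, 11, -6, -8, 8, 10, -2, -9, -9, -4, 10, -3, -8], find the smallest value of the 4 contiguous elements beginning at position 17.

Elements at indices 17..20: -8, 8, 10, -2
min(-8, 8, 10, -2) = -8

-8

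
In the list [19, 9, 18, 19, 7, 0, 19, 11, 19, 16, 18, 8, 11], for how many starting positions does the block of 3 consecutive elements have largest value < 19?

2

(19, 9, 18) → max 19
(9, 18, 19) → max 19
(18, 19, 7) → max 19
(19, 7, 0) → max 19
(7, 0, 19) → max 19
(0, 19, 11) → max 19
(19, 11, 19) → max 19
(11, 19, 16) → max 19
(19, 16, 18) → max 19
(16, 18, 8) → max 18  < 19 ✓
(18, 8, 11) → max 18  < 19 ✓
2 windows satisfy the condition.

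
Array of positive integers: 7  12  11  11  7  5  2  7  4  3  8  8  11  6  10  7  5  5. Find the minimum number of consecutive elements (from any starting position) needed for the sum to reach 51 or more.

6

Extend right; whenever the sum reaches 51, record the length and shrink from the left:
add 7: running sum 7 < 51
add 12: running sum 19 < 51
add 11: running sum 30 < 51
add 11: running sum 41 < 51
add 7: running sum 48 < 51
end 5: [7, 12, 11, 11, 7, 5] sum 53, len 6
end 6: [7, 12, 11, 11, 7, 5, 2] sum 55, len 7
end 7: [12, 11, 11, 7, 5, 2, 7] sum 55, len 7
end 8: [12, 11, 11, 7, 5, 2, 7, 4] sum 59, len 8
end 9: [12, 11, 11, 7, 5, 2, 7, 4, 3] sum 62, len 9
end 10: [11, 11, 7, 5, 2, 7, 4, 3, 8] sum 58, len 9
end 11: [11, 7, 5, 2, 7, 4, 3, 8, 8] sum 55, len 9
end 12: [7, 5, 2, 7, 4, 3, 8, 8, 11] sum 55, len 9
end 13: [5, 2, 7, 4, 3, 8, 8, 11, 6] sum 54, len 9
end 14: [7, 4, 3, 8, 8, 11, 6, 10] sum 57, len 8
end 15: [3, 8, 8, 11, 6, 10, 7] sum 53, len 7
end 16: [8, 8, 11, 6, 10, 7, 5] sum 55, len 7
end 17: [8, 11, 6, 10, 7, 5, 5] sum 52, len 7
Shortest qualifying length: 6.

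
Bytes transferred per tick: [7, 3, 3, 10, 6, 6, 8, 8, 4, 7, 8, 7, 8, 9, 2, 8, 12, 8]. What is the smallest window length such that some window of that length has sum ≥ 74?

add 7: running sum 7 < 74
add 3: running sum 10 < 74
add 3: running sum 13 < 74
add 10: running sum 23 < 74
add 6: running sum 29 < 74
add 6: running sum 35 < 74
add 8: running sum 43 < 74
add 8: running sum 51 < 74
add 4: running sum 55 < 74
add 7: running sum 62 < 74
add 8: running sum 70 < 74
add 7: shortest ending here [7, 3, 3, 10, 6, 6, 8, 8, 4, 7, 8, 7] sum 77, len 12
add 8: shortest ending here [3, 10, 6, 6, 8, 8, 4, 7, 8, 7, 8] sum 75, len 11
add 9: shortest ending here [10, 6, 6, 8, 8, 4, 7, 8, 7, 8, 9] sum 81, len 11
add 2: shortest ending here [10, 6, 6, 8, 8, 4, 7, 8, 7, 8, 9, 2] sum 83, len 12
add 8: shortest ending here [6, 8, 8, 4, 7, 8, 7, 8, 9, 2, 8] sum 75, len 11
add 12: shortest ending here [8, 8, 4, 7, 8, 7, 8, 9, 2, 8, 12] sum 81, len 11
add 8: shortest ending here [8, 4, 7, 8, 7, 8, 9, 2, 8, 12, 8] sum 81, len 11
Shortest qualifying length: 11.

11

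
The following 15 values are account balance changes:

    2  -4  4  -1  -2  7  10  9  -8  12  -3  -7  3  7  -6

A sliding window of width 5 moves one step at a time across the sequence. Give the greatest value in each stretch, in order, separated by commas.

4, 7, 10, 10, 10, 12, 12, 12, 12, 12, 7

Sliding a size-5 window across the 15 values:
[2, -4, 4, -1, -2] → max 4
[-4, 4, -1, -2, 7] → max 7
[4, -1, -2, 7, 10] → max 10
[-1, -2, 7, 10, 9] → max 10
[-2, 7, 10, 9, -8] → max 10
[7, 10, 9, -8, 12] → max 12
[10, 9, -8, 12, -3] → max 12
[9, -8, 12, -3, -7] → max 12
[-8, 12, -3, -7, 3] → max 12
[12, -3, -7, 3, 7] → max 12
[-3, -7, 3, 7, -6] → max 7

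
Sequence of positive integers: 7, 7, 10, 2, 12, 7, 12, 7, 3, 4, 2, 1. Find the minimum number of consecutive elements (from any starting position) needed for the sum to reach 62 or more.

8

add 7: running sum 7 < 62
add 7: running sum 14 < 62
add 10: running sum 24 < 62
add 2: running sum 26 < 62
add 12: running sum 38 < 62
add 7: running sum 45 < 62
add 12: running sum 57 < 62
add 7: shortest ending here [7, 7, 10, 2, 12, 7, 12, 7] sum 64, len 8
add 3: shortest ending here [7, 7, 10, 2, 12, 7, 12, 7, 3] sum 67, len 9
add 4: shortest ending here [7, 10, 2, 12, 7, 12, 7, 3, 4] sum 64, len 9
add 2: shortest ending here [7, 10, 2, 12, 7, 12, 7, 3, 4, 2] sum 66, len 10
add 1: shortest ending here [7, 10, 2, 12, 7, 12, 7, 3, 4, 2, 1] sum 67, len 11
Shortest qualifying length: 8.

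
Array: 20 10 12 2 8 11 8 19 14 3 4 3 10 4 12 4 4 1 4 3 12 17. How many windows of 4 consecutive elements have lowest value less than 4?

20 10 12 2 → min 2  < 4 ✓
10 12 2 8 → min 2  < 4 ✓
12 2 8 11 → min 2  < 4 ✓
2 8 11 8 → min 2  < 4 ✓
8 11 8 19 → min 8
11 8 19 14 → min 8
8 19 14 3 → min 3  < 4 ✓
19 14 3 4 → min 3  < 4 ✓
14 3 4 3 → min 3  < 4 ✓
3 4 3 10 → min 3  < 4 ✓
4 3 10 4 → min 3  < 4 ✓
3 10 4 12 → min 3  < 4 ✓
10 4 12 4 → min 4
4 12 4 4 → min 4
12 4 4 1 → min 1  < 4 ✓
4 4 1 4 → min 1  < 4 ✓
4 1 4 3 → min 1  < 4 ✓
1 4 3 12 → min 1  < 4 ✓
4 3 12 17 → min 3  < 4 ✓
15 windows satisfy the condition.

15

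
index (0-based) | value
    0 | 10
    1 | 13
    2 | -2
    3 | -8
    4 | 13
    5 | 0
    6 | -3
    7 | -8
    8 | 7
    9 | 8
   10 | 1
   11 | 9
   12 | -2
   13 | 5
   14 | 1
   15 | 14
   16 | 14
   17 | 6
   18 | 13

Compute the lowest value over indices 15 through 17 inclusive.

6

Elements at indices 15..17: 14, 14, 6
min(14, 14, 6) = 6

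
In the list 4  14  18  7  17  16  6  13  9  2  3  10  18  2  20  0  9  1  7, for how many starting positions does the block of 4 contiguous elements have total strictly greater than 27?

13

[4, 14, 18, 7] → sum 43  > 27 ✓
[14, 18, 7, 17] → sum 56  > 27 ✓
[18, 7, 17, 16] → sum 58  > 27 ✓
[7, 17, 16, 6] → sum 46  > 27 ✓
[17, 16, 6, 13] → sum 52  > 27 ✓
[16, 6, 13, 9] → sum 44  > 27 ✓
[6, 13, 9, 2] → sum 30  > 27 ✓
[13, 9, 2, 3] → sum 27
[9, 2, 3, 10] → sum 24
[2, 3, 10, 18] → sum 33  > 27 ✓
[3, 10, 18, 2] → sum 33  > 27 ✓
[10, 18, 2, 20] → sum 50  > 27 ✓
[18, 2, 20, 0] → sum 40  > 27 ✓
[2, 20, 0, 9] → sum 31  > 27 ✓
[20, 0, 9, 1] → sum 30  > 27 ✓
[0, 9, 1, 7] → sum 17
13 windows satisfy the condition.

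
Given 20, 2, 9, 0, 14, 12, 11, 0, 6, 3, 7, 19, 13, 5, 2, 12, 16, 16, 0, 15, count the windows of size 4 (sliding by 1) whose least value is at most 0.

10

[20, 2, 9, 0] → min 0  ≤ 0 ✓
[2, 9, 0, 14] → min 0  ≤ 0 ✓
[9, 0, 14, 12] → min 0  ≤ 0 ✓
[0, 14, 12, 11] → min 0  ≤ 0 ✓
[14, 12, 11, 0] → min 0  ≤ 0 ✓
[12, 11, 0, 6] → min 0  ≤ 0 ✓
[11, 0, 6, 3] → min 0  ≤ 0 ✓
[0, 6, 3, 7] → min 0  ≤ 0 ✓
[6, 3, 7, 19] → min 3
[3, 7, 19, 13] → min 3
[7, 19, 13, 5] → min 5
[19, 13, 5, 2] → min 2
[13, 5, 2, 12] → min 2
[5, 2, 12, 16] → min 2
[2, 12, 16, 16] → min 2
[12, 16, 16, 0] → min 0  ≤ 0 ✓
[16, 16, 0, 15] → min 0  ≤ 0 ✓
10 windows satisfy the condition.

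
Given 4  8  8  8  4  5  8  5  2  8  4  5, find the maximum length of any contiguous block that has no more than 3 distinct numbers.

8

[4] 1 distinct, len 1
[4, 8] 2 distinct, len 2
[4, 8, 8] 2 distinct, len 3
[4, 8, 8, 8] 2 distinct, len 4
[4, 8, 8, 8, 4] 2 distinct, len 5
[4, 8, 8, 8, 4, 5] 3 distinct, len 6
[4, 8, 8, 8, 4, 5, 8] 3 distinct, len 7
[4, 8, 8, 8, 4, 5, 8, 5] 3 distinct, len 8
[5, 8, 5, 2] 3 distinct, len 4
[5, 8, 5, 2, 8] 3 distinct, len 5
[2, 8, 4] 3 distinct, len 3
[8, 4, 5] 3 distinct, len 3
Longest length with ≤3 distinct: 8.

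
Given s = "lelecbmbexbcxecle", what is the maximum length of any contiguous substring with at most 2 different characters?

add l: window [l] (1 distinct), len 1
add e: window [l, e] (2 distinct), len 2
add l: window [l, e, l] (2 distinct), len 3
add e: window [l, e, l, e] (2 distinct), len 4
add c: window [e, c] (2 distinct), len 2
add b: window [c, b] (2 distinct), len 2
add m: window [b, m] (2 distinct), len 2
add b: window [b, m, b] (2 distinct), len 3
add e: window [b, e] (2 distinct), len 2
add x: window [e, x] (2 distinct), len 2
add b: window [x, b] (2 distinct), len 2
add c: window [b, c] (2 distinct), len 2
add x: window [c, x] (2 distinct), len 2
add e: window [x, e] (2 distinct), len 2
add c: window [e, c] (2 distinct), len 2
add l: window [c, l] (2 distinct), len 2
add e: window [l, e] (2 distinct), len 2
Longest length with ≤2 distinct: 4.

4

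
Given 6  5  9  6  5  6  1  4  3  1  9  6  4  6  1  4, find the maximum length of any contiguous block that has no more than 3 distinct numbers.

[6] 1 distinct, len 1
[6, 5] 2 distinct, len 2
[6, 5, 9] 3 distinct, len 3
[6, 5, 9, 6] 3 distinct, len 4
[6, 5, 9, 6, 5] 3 distinct, len 5
[6, 5, 9, 6, 5, 6] 3 distinct, len 6
[6, 5, 6, 1] 3 distinct, len 4
[6, 1, 4] 3 distinct, len 3
[1, 4, 3] 3 distinct, len 3
[1, 4, 3, 1] 3 distinct, len 4
[3, 1, 9] 3 distinct, len 3
[1, 9, 6] 3 distinct, len 3
[9, 6, 4] 3 distinct, len 3
[9, 6, 4, 6] 3 distinct, len 4
[6, 4, 6, 1] 3 distinct, len 4
[6, 4, 6, 1, 4] 3 distinct, len 5
Longest length with ≤3 distinct: 6.

6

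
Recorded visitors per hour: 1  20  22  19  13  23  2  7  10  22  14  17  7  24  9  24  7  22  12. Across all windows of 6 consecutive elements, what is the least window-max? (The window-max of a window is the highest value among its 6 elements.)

22

Each size-6 window and its max:
(1, 20, 22, 19, 13, 23) → max 23
(20, 22, 19, 13, 23, 2) → max 23
(22, 19, 13, 23, 2, 7) → max 23
(19, 13, 23, 2, 7, 10) → max 23
(13, 23, 2, 7, 10, 22) → max 23
(23, 2, 7, 10, 22, 14) → max 23
(2, 7, 10, 22, 14, 17) → max 22
(7, 10, 22, 14, 17, 7) → max 22
(10, 22, 14, 17, 7, 24) → max 24
(22, 14, 17, 7, 24, 9) → max 24
(14, 17, 7, 24, 9, 24) → max 24
(17, 7, 24, 9, 24, 7) → max 24
(7, 24, 9, 24, 7, 22) → max 24
(24, 9, 24, 7, 22, 12) → max 24
Least of these is 22.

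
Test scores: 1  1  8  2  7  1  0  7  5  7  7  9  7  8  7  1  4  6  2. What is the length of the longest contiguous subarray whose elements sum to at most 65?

13

add 1: [1] sum 1, len 1
add 1: [1, 1] sum 2, len 2
add 8: [1, 1, 8] sum 10, len 3
add 2: [1, 1, 8, 2] sum 12, len 4
add 7: [1, 1, 8, 2, 7] sum 19, len 5
add 1: [1, 1, 8, 2, 7, 1] sum 20, len 6
add 0: [1, 1, 8, 2, 7, 1, 0] sum 20, len 7
add 7: [1, 1, 8, 2, 7, 1, 0, 7] sum 27, len 8
add 5: [1, 1, 8, 2, 7, 1, 0, 7, 5] sum 32, len 9
add 7: [1, 1, 8, 2, 7, 1, 0, 7, 5, 7] sum 39, len 10
add 7: [1, 1, 8, 2, 7, 1, 0, 7, 5, 7, 7] sum 46, len 11
add 9: [1, 1, 8, 2, 7, 1, 0, 7, 5, 7, 7, 9] sum 55, len 12
add 7: [1, 1, 8, 2, 7, 1, 0, 7, 5, 7, 7, 9, 7] sum 62, len 13
add 8: [2, 7, 1, 0, 7, 5, 7, 7, 9, 7, 8] sum 60, len 11
add 7: [7, 1, 0, 7, 5, 7, 7, 9, 7, 8, 7] sum 65, len 11
add 1: [1, 0, 7, 5, 7, 7, 9, 7, 8, 7, 1] sum 59, len 11
add 4: [1, 0, 7, 5, 7, 7, 9, 7, 8, 7, 1, 4] sum 63, len 12
add 6: [5, 7, 7, 9, 7, 8, 7, 1, 4, 6] sum 61, len 10
add 2: [5, 7, 7, 9, 7, 8, 7, 1, 4, 6, 2] sum 63, len 11
Longest length seen: 13.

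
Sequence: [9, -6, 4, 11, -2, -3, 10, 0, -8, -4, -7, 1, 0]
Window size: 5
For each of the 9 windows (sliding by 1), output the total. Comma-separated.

16, 4, 20, 16, -3, -5, -9, -18, -18

Sliding a size-5 window across the 13 values:
(9, -6, 4, 11, -2) → sum 16
(-6, 4, 11, -2, -3) → sum 4
(4, 11, -2, -3, 10) → sum 20
(11, -2, -3, 10, 0) → sum 16
(-2, -3, 10, 0, -8) → sum -3
(-3, 10, 0, -8, -4) → sum -5
(10, 0, -8, -4, -7) → sum -9
(0, -8, -4, -7, 1) → sum -18
(-8, -4, -7, 1, 0) → sum -18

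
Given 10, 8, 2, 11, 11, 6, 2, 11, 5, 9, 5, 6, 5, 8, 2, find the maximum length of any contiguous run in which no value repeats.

[10] len 1
[10, 8] len 2
[10, 8, 2] len 3
[10, 8, 2, 11] len 4
[11] len 1
[11, 6] len 2
[11, 6, 2] len 3
[6, 2, 11] len 3
[6, 2, 11, 5] len 4
[6, 2, 11, 5, 9] len 5
[9, 5] len 2
[9, 5, 6] len 3
[6, 5] len 2
[6, 5, 8] len 3
[6, 5, 8, 2] len 4
Longest all-distinct length: 5.

5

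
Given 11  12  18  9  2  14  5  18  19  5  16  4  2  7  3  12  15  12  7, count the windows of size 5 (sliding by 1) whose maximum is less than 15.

(11, 12, 18, 9, 2) → max 18
(12, 18, 9, 2, 14) → max 18
(18, 9, 2, 14, 5) → max 18
(9, 2, 14, 5, 18) → max 18
(2, 14, 5, 18, 19) → max 19
(14, 5, 18, 19, 5) → max 19
(5, 18, 19, 5, 16) → max 19
(18, 19, 5, 16, 4) → max 19
(19, 5, 16, 4, 2) → max 19
(5, 16, 4, 2, 7) → max 16
(16, 4, 2, 7, 3) → max 16
(4, 2, 7, 3, 12) → max 12  < 15 ✓
(2, 7, 3, 12, 15) → max 15
(7, 3, 12, 15, 12) → max 15
(3, 12, 15, 12, 7) → max 15
1 window satisfy the condition.

1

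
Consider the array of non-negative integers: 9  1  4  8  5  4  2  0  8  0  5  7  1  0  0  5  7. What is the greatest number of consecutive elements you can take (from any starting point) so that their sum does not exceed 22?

add 9: [9] sum 9, len 1
add 1: [9, 1] sum 10, len 2
add 4: [9, 1, 4] sum 14, len 3
add 8: [9, 1, 4, 8] sum 22, len 4
add 5: [1, 4, 8, 5] sum 18, len 4
add 4: [1, 4, 8, 5, 4] sum 22, len 5
add 2: [8, 5, 4, 2] sum 19, len 4
add 0: [8, 5, 4, 2, 0] sum 19, len 5
add 8: [5, 4, 2, 0, 8] sum 19, len 5
add 0: [5, 4, 2, 0, 8, 0] sum 19, len 6
add 5: [4, 2, 0, 8, 0, 5] sum 19, len 6
add 7: [2, 0, 8, 0, 5, 7] sum 22, len 6
add 1: [0, 8, 0, 5, 7, 1] sum 21, len 6
add 0: [0, 8, 0, 5, 7, 1, 0] sum 21, len 7
add 0: [0, 8, 0, 5, 7, 1, 0, 0] sum 21, len 8
add 5: [0, 5, 7, 1, 0, 0, 5] sum 18, len 7
add 7: [7, 1, 0, 0, 5, 7] sum 20, len 6
Longest length seen: 8.

8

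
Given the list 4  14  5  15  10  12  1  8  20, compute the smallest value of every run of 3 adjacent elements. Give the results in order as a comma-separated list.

(4, 14, 5) → min 4
(14, 5, 15) → min 5
(5, 15, 10) → min 5
(15, 10, 12) → min 10
(10, 12, 1) → min 1
(12, 1, 8) → min 1
(1, 8, 20) → min 1

4, 5, 5, 10, 1, 1, 1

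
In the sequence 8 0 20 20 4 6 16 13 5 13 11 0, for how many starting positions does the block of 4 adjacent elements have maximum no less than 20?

8 0 20 20 → max 20  ≥ 20 ✓
0 20 20 4 → max 20  ≥ 20 ✓
20 20 4 6 → max 20  ≥ 20 ✓
20 4 6 16 → max 20  ≥ 20 ✓
4 6 16 13 → max 16
6 16 13 5 → max 16
16 13 5 13 → max 16
13 5 13 11 → max 13
5 13 11 0 → max 13
4 windows satisfy the condition.

4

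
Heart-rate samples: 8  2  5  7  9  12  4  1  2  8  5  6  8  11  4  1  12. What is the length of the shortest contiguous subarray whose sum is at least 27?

3

add 8: running sum 8 < 27
add 2: running sum 10 < 27
add 5: running sum 15 < 27
add 7: running sum 22 < 27
end 4: [8, 2, 5, 7, 9] sum 31, len 5
end 5: [7, 9, 12] sum 28, len 3
end 6: [7, 9, 12, 4] sum 32, len 4
end 7: [7, 9, 12, 4, 1] sum 33, len 5
end 8: [9, 12, 4, 1, 2] sum 28, len 5
end 9: [12, 4, 1, 2, 8] sum 27, len 5
end 10: [12, 4, 1, 2, 8, 5] sum 32, len 6
end 11: [12, 4, 1, 2, 8, 5, 6] sum 38, len 7
end 12: [8, 5, 6, 8] sum 27, len 4
end 13: [5, 6, 8, 11] sum 30, len 4
end 14: [6, 8, 11, 4] sum 29, len 4
end 15: [6, 8, 11, 4, 1] sum 30, len 5
end 16: [11, 4, 1, 12] sum 28, len 4
Shortest qualifying length: 3.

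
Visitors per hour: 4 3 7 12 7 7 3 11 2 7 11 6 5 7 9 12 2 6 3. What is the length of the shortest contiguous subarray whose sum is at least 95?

13

Extend right; whenever the sum reaches 95, record the length and shrink from the left:
add 4: running sum 4 < 95
add 3: running sum 7 < 95
add 7: running sum 14 < 95
add 12: running sum 26 < 95
add 7: running sum 33 < 95
add 7: running sum 40 < 95
add 3: running sum 43 < 95
add 11: running sum 54 < 95
add 2: running sum 56 < 95
add 7: running sum 63 < 95
add 11: running sum 74 < 95
add 6: running sum 80 < 95
add 5: running sum 85 < 95
add 7: running sum 92 < 95
end 14: [3, 7, 12, 7, 7, 3, 11, 2, 7, 11, 6, 5, 7, 9] sum 97, len 14
end 15: [12, 7, 7, 3, 11, 2, 7, 11, 6, 5, 7, 9, 12] sum 99, len 13
end 16: [12, 7, 7, 3, 11, 2, 7, 11, 6, 5, 7, 9, 12, 2] sum 101, len 14
end 17: [7, 7, 3, 11, 2, 7, 11, 6, 5, 7, 9, 12, 2, 6] sum 95, len 14
end 18: [7, 7, 3, 11, 2, 7, 11, 6, 5, 7, 9, 12, 2, 6, 3] sum 98, len 15
Shortest qualifying length: 13.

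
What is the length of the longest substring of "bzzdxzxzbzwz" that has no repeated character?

3

add b: [b] len 1
add z: [b, z] len 2
add z (repeat z, move left end past it): [z] len 1
add d: [z, d] len 2
add x: [z, d, x] len 3
add z (repeat z, move left end past it): [d, x, z] len 3
add x (repeat x, move left end past it): [z, x] len 2
add z (repeat z, move left end past it): [x, z] len 2
add b: [x, z, b] len 3
add z (repeat z, move left end past it): [b, z] len 2
add w: [b, z, w] len 3
add z (repeat z, move left end past it): [w, z] len 2
Longest all-distinct length: 3.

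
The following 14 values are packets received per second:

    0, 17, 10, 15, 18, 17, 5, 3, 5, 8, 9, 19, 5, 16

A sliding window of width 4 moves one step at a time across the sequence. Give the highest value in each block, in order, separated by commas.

17, 18, 18, 18, 18, 17, 8, 9, 19, 19, 19

Sliding a size-4 window across the 14 values:
[0, 17, 10, 15] → max 17
[17, 10, 15, 18] → max 18
[10, 15, 18, 17] → max 18
[15, 18, 17, 5] → max 18
[18, 17, 5, 3] → max 18
[17, 5, 3, 5] → max 17
[5, 3, 5, 8] → max 8
[3, 5, 8, 9] → max 9
[5, 8, 9, 19] → max 19
[8, 9, 19, 5] → max 19
[9, 19, 5, 16] → max 19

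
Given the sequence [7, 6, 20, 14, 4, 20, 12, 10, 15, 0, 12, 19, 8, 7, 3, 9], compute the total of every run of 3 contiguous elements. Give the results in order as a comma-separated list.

(7, 6, 20) → sum 33
(6, 20, 14) → sum 40
(20, 14, 4) → sum 38
(14, 4, 20) → sum 38
(4, 20, 12) → sum 36
(20, 12, 10) → sum 42
(12, 10, 15) → sum 37
(10, 15, 0) → sum 25
(15, 0, 12) → sum 27
(0, 12, 19) → sum 31
(12, 19, 8) → sum 39
(19, 8, 7) → sum 34
(8, 7, 3) → sum 18
(7, 3, 9) → sum 19

33, 40, 38, 38, 36, 42, 37, 25, 27, 31, 39, 34, 18, 19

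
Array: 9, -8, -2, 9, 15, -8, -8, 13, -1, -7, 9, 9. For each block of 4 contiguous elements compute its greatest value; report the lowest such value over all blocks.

(9, -8, -2, 9) → max 9
(-8, -2, 9, 15) → max 15
(-2, 9, 15, -8) → max 15
(9, 15, -8, -8) → max 15
(15, -8, -8, 13) → max 15
(-8, -8, 13, -1) → max 13
(-8, 13, -1, -7) → max 13
(13, -1, -7, 9) → max 13
(-1, -7, 9, 9) → max 9
Lowest of these is 9.

9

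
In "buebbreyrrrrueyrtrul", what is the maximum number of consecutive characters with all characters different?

5

add b: [b] len 1
add u: [b, u] len 2
add e: [b, u, e] len 3
add b (repeat b, move left end past it): [u, e, b] len 3
add b (repeat b, move left end past it): [b] len 1
add r: [b, r] len 2
add e: [b, r, e] len 3
add y: [b, r, e, y] len 4
add r (repeat r, move left end past it): [e, y, r] len 3
add r (repeat r, move left end past it): [r] len 1
add r (repeat r, move left end past it): [r] len 1
add r (repeat r, move left end past it): [r] len 1
add u: [r, u] len 2
add e: [r, u, e] len 3
add y: [r, u, e, y] len 4
add r (repeat r, move left end past it): [u, e, y, r] len 4
add t: [u, e, y, r, t] len 5
add r (repeat r, move left end past it): [t, r] len 2
add u: [t, r, u] len 3
add l: [t, r, u, l] len 4
Longest all-distinct length: 5.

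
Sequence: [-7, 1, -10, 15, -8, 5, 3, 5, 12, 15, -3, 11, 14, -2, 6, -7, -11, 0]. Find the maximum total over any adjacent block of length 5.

49

[-7, 1, -10, 15, -8] → sum -9
[1, -10, 15, -8, 5] → sum 3
[-10, 15, -8, 5, 3] → sum 5
[15, -8, 5, 3, 5] → sum 20
[-8, 5, 3, 5, 12] → sum 17
[5, 3, 5, 12, 15] → sum 40
[3, 5, 12, 15, -3] → sum 32
[5, 12, 15, -3, 11] → sum 40
[12, 15, -3, 11, 14] → sum 49
[15, -3, 11, 14, -2] → sum 35
[-3, 11, 14, -2, 6] → sum 26
[11, 14, -2, 6, -7] → sum 22
[14, -2, 6, -7, -11] → sum 0
[-2, 6, -7, -11, 0] → sum -14
Maximum of these is 49.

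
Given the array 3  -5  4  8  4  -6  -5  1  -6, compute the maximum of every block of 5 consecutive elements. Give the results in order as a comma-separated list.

Sliding a size-5 window across the 9 values:
[3, -5, 4, 8, 4] → max 8
[-5, 4, 8, 4, -6] → max 8
[4, 8, 4, -6, -5] → max 8
[8, 4, -6, -5, 1] → max 8
[4, -6, -5, 1, -6] → max 4

8, 8, 8, 8, 4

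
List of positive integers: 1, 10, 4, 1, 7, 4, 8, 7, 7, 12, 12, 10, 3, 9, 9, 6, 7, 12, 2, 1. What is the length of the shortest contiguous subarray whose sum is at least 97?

add 1: running sum 1 < 97
add 10: running sum 11 < 97
add 4: running sum 15 < 97
add 1: running sum 16 < 97
add 7: running sum 23 < 97
add 4: running sum 27 < 97
add 8: running sum 35 < 97
add 7: running sum 42 < 97
add 7: running sum 49 < 97
add 12: running sum 61 < 97
add 12: running sum 73 < 97
add 10: running sum 83 < 97
add 3: running sum 86 < 97
add 9: running sum 95 < 97
end 14: [10, 4, 1, 7, 4, 8, 7, 7, 12, 12, 10, 3, 9, 9] sum 103, len 14
end 15: [4, 1, 7, 4, 8, 7, 7, 12, 12, 10, 3, 9, 9, 6] sum 99, len 14
end 16: [7, 4, 8, 7, 7, 12, 12, 10, 3, 9, 9, 6, 7] sum 101, len 13
end 17: [8, 7, 7, 12, 12, 10, 3, 9, 9, 6, 7, 12] sum 102, len 12
end 18: [8, 7, 7, 12, 12, 10, 3, 9, 9, 6, 7, 12, 2] sum 104, len 13
end 19: [7, 7, 12, 12, 10, 3, 9, 9, 6, 7, 12, 2, 1] sum 97, len 13
Shortest qualifying length: 12.

12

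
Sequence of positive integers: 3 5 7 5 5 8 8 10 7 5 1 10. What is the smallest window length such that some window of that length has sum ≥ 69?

add 3: running sum 3 < 69
add 5: running sum 8 < 69
add 7: running sum 15 < 69
add 5: running sum 20 < 69
add 5: running sum 25 < 69
add 8: running sum 33 < 69
add 8: running sum 41 < 69
add 10: running sum 51 < 69
add 7: running sum 58 < 69
add 5: running sum 63 < 69
add 1: running sum 64 < 69
end 11: [5, 7, 5, 5, 8, 8, 10, 7, 5, 1, 10] sum 71, len 11
Shortest qualifying length: 11.

11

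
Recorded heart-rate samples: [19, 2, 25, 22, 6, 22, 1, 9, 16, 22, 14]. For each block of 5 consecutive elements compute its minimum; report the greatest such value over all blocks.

2

Each size-5 window and its min:
19 2 25 22 6 → min 2
2 25 22 6 22 → min 2
25 22 6 22 1 → min 1
22 6 22 1 9 → min 1
6 22 1 9 16 → min 1
22 1 9 16 22 → min 1
1 9 16 22 14 → min 1
Greatest of these is 2.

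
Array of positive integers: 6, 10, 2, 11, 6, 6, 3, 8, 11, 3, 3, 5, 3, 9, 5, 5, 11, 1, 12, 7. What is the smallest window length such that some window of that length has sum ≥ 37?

add 6: running sum 6 < 37
add 10: running sum 16 < 37
add 2: running sum 18 < 37
add 11: running sum 29 < 37
add 6: running sum 35 < 37
end 5: [6, 10, 2, 11, 6, 6] sum 41, len 6
end 6: [10, 2, 11, 6, 6, 3] sum 38, len 6
end 7: [10, 2, 11, 6, 6, 3, 8] sum 46, len 7
end 8: [11, 6, 6, 3, 8, 11] sum 45, len 6
end 9: [6, 6, 3, 8, 11, 3] sum 37, len 6
end 10: [6, 6, 3, 8, 11, 3, 3] sum 40, len 7
end 11: [6, 3, 8, 11, 3, 3, 5] sum 39, len 7
end 12: [6, 3, 8, 11, 3, 3, 5, 3] sum 42, len 8
end 13: [8, 11, 3, 3, 5, 3, 9] sum 42, len 7
end 14: [11, 3, 3, 5, 3, 9, 5] sum 39, len 7
end 15: [11, 3, 3, 5, 3, 9, 5, 5] sum 44, len 8
end 16: [5, 3, 9, 5, 5, 11] sum 38, len 6
end 17: [5, 3, 9, 5, 5, 11, 1] sum 39, len 7
end 18: [9, 5, 5, 11, 1, 12] sum 43, len 6
end 19: [5, 5, 11, 1, 12, 7] sum 41, len 6
Shortest qualifying length: 6.

6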